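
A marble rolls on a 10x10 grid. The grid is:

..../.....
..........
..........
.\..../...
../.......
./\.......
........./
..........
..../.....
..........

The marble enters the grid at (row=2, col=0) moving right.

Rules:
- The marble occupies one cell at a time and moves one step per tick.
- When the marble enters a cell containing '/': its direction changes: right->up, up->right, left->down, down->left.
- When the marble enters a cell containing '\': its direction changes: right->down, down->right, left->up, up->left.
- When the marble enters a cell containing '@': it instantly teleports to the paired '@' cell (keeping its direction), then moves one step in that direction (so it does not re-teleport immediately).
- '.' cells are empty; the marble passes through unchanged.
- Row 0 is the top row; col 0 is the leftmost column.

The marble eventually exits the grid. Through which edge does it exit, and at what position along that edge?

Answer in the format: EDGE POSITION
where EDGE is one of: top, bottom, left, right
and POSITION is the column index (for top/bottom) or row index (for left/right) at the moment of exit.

Step 1: enter (2,0), '.' pass, move right to (2,1)
Step 2: enter (2,1), '.' pass, move right to (2,2)
Step 3: enter (2,2), '.' pass, move right to (2,3)
Step 4: enter (2,3), '.' pass, move right to (2,4)
Step 5: enter (2,4), '.' pass, move right to (2,5)
Step 6: enter (2,5), '.' pass, move right to (2,6)
Step 7: enter (2,6), '.' pass, move right to (2,7)
Step 8: enter (2,7), '.' pass, move right to (2,8)
Step 9: enter (2,8), '.' pass, move right to (2,9)
Step 10: enter (2,9), '.' pass, move right to (2,10)
Step 11: at (2,10) — EXIT via right edge, pos 2

Answer: right 2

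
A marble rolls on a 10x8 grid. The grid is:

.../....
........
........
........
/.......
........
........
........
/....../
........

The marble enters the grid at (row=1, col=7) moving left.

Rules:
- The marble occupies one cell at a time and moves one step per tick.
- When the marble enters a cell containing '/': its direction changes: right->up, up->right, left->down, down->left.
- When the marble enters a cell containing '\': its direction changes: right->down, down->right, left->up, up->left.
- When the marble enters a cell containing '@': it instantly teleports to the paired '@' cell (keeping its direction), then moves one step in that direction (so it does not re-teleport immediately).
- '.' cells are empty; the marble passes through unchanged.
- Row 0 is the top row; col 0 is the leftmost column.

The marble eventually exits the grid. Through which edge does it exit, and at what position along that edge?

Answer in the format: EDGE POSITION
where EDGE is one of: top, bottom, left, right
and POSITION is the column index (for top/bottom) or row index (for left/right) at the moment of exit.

Answer: left 1

Derivation:
Step 1: enter (1,7), '.' pass, move left to (1,6)
Step 2: enter (1,6), '.' pass, move left to (1,5)
Step 3: enter (1,5), '.' pass, move left to (1,4)
Step 4: enter (1,4), '.' pass, move left to (1,3)
Step 5: enter (1,3), '.' pass, move left to (1,2)
Step 6: enter (1,2), '.' pass, move left to (1,1)
Step 7: enter (1,1), '.' pass, move left to (1,0)
Step 8: enter (1,0), '.' pass, move left to (1,-1)
Step 9: at (1,-1) — EXIT via left edge, pos 1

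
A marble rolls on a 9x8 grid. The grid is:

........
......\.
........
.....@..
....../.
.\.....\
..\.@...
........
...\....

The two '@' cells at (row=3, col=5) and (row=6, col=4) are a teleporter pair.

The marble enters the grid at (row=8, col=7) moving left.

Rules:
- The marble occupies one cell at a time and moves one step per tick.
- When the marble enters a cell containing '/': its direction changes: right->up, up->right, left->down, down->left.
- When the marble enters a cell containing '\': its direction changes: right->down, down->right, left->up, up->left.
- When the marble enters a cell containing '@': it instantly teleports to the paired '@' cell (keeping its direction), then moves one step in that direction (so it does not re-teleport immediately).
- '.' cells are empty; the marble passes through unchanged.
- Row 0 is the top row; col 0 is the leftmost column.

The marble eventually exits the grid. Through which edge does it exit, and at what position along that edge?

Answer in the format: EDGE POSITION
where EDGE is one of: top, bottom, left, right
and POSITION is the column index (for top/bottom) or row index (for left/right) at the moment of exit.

Answer: top 3

Derivation:
Step 1: enter (8,7), '.' pass, move left to (8,6)
Step 2: enter (8,6), '.' pass, move left to (8,5)
Step 3: enter (8,5), '.' pass, move left to (8,4)
Step 4: enter (8,4), '.' pass, move left to (8,3)
Step 5: enter (8,3), '\' deflects left->up, move up to (7,3)
Step 6: enter (7,3), '.' pass, move up to (6,3)
Step 7: enter (6,3), '.' pass, move up to (5,3)
Step 8: enter (5,3), '.' pass, move up to (4,3)
Step 9: enter (4,3), '.' pass, move up to (3,3)
Step 10: enter (3,3), '.' pass, move up to (2,3)
Step 11: enter (2,3), '.' pass, move up to (1,3)
Step 12: enter (1,3), '.' pass, move up to (0,3)
Step 13: enter (0,3), '.' pass, move up to (-1,3)
Step 14: at (-1,3) — EXIT via top edge, pos 3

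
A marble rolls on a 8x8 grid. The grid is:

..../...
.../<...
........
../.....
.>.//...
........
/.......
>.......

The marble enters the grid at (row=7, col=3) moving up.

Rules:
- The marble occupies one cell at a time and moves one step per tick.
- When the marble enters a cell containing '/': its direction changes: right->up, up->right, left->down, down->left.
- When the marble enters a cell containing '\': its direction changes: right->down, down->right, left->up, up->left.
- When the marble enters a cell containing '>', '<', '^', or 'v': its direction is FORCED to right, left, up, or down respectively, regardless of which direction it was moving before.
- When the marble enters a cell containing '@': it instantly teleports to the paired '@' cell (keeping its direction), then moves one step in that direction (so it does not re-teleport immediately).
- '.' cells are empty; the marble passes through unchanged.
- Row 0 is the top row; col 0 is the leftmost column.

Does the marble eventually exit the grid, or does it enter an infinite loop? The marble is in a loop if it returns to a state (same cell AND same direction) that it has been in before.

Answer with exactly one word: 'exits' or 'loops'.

Answer: loops

Derivation:
Step 1: enter (7,3), '.' pass, move up to (6,3)
Step 2: enter (6,3), '.' pass, move up to (5,3)
Step 3: enter (5,3), '.' pass, move up to (4,3)
Step 4: enter (4,3), '/' deflects up->right, move right to (4,4)
Step 5: enter (4,4), '/' deflects right->up, move up to (3,4)
Step 6: enter (3,4), '.' pass, move up to (2,4)
Step 7: enter (2,4), '.' pass, move up to (1,4)
Step 8: enter (1,4), '<' forces up->left, move left to (1,3)
Step 9: enter (1,3), '/' deflects left->down, move down to (2,3)
Step 10: enter (2,3), '.' pass, move down to (3,3)
Step 11: enter (3,3), '.' pass, move down to (4,3)
Step 12: enter (4,3), '/' deflects down->left, move left to (4,2)
Step 13: enter (4,2), '.' pass, move left to (4,1)
Step 14: enter (4,1), '>' forces left->right, move right to (4,2)
Step 15: enter (4,2), '.' pass, move right to (4,3)
Step 16: enter (4,3), '/' deflects right->up, move up to (3,3)
Step 17: enter (3,3), '.' pass, move up to (2,3)
Step 18: enter (2,3), '.' pass, move up to (1,3)
Step 19: enter (1,3), '/' deflects up->right, move right to (1,4)
Step 20: enter (1,4), '<' forces right->left, move left to (1,3)
Step 21: at (1,3) dir=left — LOOP DETECTED (seen before)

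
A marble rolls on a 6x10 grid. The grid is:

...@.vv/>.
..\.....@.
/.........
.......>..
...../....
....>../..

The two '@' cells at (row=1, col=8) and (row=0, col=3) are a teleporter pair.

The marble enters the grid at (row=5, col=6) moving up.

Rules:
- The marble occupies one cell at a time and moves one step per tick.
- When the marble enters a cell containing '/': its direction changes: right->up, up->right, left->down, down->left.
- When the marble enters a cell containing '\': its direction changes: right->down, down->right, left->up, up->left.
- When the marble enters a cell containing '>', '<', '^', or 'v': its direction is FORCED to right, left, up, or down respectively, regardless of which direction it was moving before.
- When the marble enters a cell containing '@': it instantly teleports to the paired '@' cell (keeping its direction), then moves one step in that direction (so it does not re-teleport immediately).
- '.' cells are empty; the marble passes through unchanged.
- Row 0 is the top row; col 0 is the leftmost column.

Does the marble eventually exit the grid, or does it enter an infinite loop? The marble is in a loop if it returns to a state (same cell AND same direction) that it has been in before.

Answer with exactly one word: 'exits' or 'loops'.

Step 1: enter (5,6), '.' pass, move up to (4,6)
Step 2: enter (4,6), '.' pass, move up to (3,6)
Step 3: enter (3,6), '.' pass, move up to (2,6)
Step 4: enter (2,6), '.' pass, move up to (1,6)
Step 5: enter (1,6), '.' pass, move up to (0,6)
Step 6: enter (0,6), 'v' forces up->down, move down to (1,6)
Step 7: enter (1,6), '.' pass, move down to (2,6)
Step 8: enter (2,6), '.' pass, move down to (3,6)
Step 9: enter (3,6), '.' pass, move down to (4,6)
Step 10: enter (4,6), '.' pass, move down to (5,6)
Step 11: enter (5,6), '.' pass, move down to (6,6)
Step 12: at (6,6) — EXIT via bottom edge, pos 6

Answer: exits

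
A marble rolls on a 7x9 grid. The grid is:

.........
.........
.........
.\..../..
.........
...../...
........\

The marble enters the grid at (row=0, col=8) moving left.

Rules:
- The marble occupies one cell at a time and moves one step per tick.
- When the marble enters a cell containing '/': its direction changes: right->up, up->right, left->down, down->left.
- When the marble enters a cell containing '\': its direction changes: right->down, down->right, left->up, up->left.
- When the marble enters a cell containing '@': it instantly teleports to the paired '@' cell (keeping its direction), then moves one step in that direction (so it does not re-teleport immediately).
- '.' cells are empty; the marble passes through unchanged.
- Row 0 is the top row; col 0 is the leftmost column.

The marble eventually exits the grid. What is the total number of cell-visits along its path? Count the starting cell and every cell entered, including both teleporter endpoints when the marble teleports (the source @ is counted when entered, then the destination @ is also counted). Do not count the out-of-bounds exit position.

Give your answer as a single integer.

Step 1: enter (0,8), '.' pass, move left to (0,7)
Step 2: enter (0,7), '.' pass, move left to (0,6)
Step 3: enter (0,6), '.' pass, move left to (0,5)
Step 4: enter (0,5), '.' pass, move left to (0,4)
Step 5: enter (0,4), '.' pass, move left to (0,3)
Step 6: enter (0,3), '.' pass, move left to (0,2)
Step 7: enter (0,2), '.' pass, move left to (0,1)
Step 8: enter (0,1), '.' pass, move left to (0,0)
Step 9: enter (0,0), '.' pass, move left to (0,-1)
Step 10: at (0,-1) — EXIT via left edge, pos 0
Path length (cell visits): 9

Answer: 9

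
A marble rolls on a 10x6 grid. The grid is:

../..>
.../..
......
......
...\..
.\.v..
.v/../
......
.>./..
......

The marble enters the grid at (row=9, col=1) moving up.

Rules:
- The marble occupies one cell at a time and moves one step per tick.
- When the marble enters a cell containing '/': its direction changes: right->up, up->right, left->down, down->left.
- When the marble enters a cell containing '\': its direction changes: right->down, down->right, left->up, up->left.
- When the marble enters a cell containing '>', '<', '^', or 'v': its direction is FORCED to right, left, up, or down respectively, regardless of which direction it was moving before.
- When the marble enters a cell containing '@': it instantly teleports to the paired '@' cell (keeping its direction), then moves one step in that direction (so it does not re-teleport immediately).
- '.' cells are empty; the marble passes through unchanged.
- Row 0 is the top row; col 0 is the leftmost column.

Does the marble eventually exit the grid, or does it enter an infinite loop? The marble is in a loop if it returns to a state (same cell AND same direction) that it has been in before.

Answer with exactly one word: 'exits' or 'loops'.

Step 1: enter (9,1), '.' pass, move up to (8,1)
Step 2: enter (8,1), '>' forces up->right, move right to (8,2)
Step 3: enter (8,2), '.' pass, move right to (8,3)
Step 4: enter (8,3), '/' deflects right->up, move up to (7,3)
Step 5: enter (7,3), '.' pass, move up to (6,3)
Step 6: enter (6,3), '.' pass, move up to (5,3)
Step 7: enter (5,3), 'v' forces up->down, move down to (6,3)
Step 8: enter (6,3), '.' pass, move down to (7,3)
Step 9: enter (7,3), '.' pass, move down to (8,3)
Step 10: enter (8,3), '/' deflects down->left, move left to (8,2)
Step 11: enter (8,2), '.' pass, move left to (8,1)
Step 12: enter (8,1), '>' forces left->right, move right to (8,2)
Step 13: at (8,2) dir=right — LOOP DETECTED (seen before)

Answer: loops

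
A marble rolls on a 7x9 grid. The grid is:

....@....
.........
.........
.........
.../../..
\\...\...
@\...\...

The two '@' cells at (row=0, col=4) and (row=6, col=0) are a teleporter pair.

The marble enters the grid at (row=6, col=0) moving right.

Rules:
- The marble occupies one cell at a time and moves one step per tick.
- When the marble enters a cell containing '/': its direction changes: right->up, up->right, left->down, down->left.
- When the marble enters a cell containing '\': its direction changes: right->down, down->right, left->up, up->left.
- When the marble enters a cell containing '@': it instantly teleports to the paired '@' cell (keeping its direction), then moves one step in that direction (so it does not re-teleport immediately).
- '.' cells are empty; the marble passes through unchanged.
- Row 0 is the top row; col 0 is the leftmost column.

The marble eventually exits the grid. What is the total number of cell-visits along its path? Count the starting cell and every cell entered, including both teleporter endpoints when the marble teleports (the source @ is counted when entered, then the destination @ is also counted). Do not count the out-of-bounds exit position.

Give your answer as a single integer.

Step 1: enter (6,0), '@' teleport (6,0)->(0,4), also enter (0,4), move right to (0,5)
Step 2: enter (0,5), '.' pass, move right to (0,6)
Step 3: enter (0,6), '.' pass, move right to (0,7)
Step 4: enter (0,7), '.' pass, move right to (0,8)
Step 5: enter (0,8), '.' pass, move right to (0,9)
Step 6: at (0,9) — EXIT via right edge, pos 0
Path length (cell visits): 6

Answer: 6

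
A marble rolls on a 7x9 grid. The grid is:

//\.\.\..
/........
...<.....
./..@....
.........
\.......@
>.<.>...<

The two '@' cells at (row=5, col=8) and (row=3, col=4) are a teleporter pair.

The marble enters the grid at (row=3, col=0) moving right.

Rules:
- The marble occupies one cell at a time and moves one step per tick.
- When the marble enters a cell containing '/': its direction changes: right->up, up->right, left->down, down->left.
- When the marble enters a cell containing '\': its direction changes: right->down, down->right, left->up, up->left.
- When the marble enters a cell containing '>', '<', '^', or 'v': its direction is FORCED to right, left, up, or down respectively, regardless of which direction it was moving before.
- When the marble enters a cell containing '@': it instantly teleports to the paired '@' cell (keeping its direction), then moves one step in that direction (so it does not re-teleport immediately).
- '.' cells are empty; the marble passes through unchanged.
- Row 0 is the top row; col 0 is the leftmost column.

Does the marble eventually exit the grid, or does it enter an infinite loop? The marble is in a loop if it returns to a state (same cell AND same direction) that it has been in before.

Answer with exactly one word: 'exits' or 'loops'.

Step 1: enter (3,0), '.' pass, move right to (3,1)
Step 2: enter (3,1), '/' deflects right->up, move up to (2,1)
Step 3: enter (2,1), '.' pass, move up to (1,1)
Step 4: enter (1,1), '.' pass, move up to (0,1)
Step 5: enter (0,1), '/' deflects up->right, move right to (0,2)
Step 6: enter (0,2), '\' deflects right->down, move down to (1,2)
Step 7: enter (1,2), '.' pass, move down to (2,2)
Step 8: enter (2,2), '.' pass, move down to (3,2)
Step 9: enter (3,2), '.' pass, move down to (4,2)
Step 10: enter (4,2), '.' pass, move down to (5,2)
Step 11: enter (5,2), '.' pass, move down to (6,2)
Step 12: enter (6,2), '<' forces down->left, move left to (6,1)
Step 13: enter (6,1), '.' pass, move left to (6,0)
Step 14: enter (6,0), '>' forces left->right, move right to (6,1)
Step 15: enter (6,1), '.' pass, move right to (6,2)
Step 16: enter (6,2), '<' forces right->left, move left to (6,1)
Step 17: at (6,1) dir=left — LOOP DETECTED (seen before)

Answer: loops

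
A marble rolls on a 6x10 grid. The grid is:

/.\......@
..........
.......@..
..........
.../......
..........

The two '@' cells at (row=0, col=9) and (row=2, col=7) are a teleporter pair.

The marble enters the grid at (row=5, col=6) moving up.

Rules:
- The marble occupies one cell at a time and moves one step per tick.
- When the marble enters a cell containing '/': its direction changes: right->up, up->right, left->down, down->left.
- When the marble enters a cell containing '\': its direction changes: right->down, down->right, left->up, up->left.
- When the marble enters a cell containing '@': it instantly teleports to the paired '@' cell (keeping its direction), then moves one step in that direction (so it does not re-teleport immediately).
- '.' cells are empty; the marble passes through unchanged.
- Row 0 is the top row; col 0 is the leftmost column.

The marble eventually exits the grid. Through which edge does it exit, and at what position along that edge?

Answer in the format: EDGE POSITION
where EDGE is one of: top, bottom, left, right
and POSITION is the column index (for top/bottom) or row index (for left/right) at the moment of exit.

Answer: top 6

Derivation:
Step 1: enter (5,6), '.' pass, move up to (4,6)
Step 2: enter (4,6), '.' pass, move up to (3,6)
Step 3: enter (3,6), '.' pass, move up to (2,6)
Step 4: enter (2,6), '.' pass, move up to (1,6)
Step 5: enter (1,6), '.' pass, move up to (0,6)
Step 6: enter (0,6), '.' pass, move up to (-1,6)
Step 7: at (-1,6) — EXIT via top edge, pos 6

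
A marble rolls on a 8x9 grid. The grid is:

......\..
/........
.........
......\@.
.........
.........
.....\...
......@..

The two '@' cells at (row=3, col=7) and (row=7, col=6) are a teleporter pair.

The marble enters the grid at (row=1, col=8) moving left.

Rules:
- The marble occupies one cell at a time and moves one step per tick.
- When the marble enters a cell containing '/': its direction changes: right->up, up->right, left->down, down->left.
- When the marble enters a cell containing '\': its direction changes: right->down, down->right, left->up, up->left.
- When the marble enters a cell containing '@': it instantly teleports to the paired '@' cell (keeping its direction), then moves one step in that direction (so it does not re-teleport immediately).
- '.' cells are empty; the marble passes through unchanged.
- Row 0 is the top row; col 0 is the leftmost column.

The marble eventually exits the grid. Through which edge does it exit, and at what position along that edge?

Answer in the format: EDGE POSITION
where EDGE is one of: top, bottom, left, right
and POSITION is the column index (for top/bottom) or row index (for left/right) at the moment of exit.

Step 1: enter (1,8), '.' pass, move left to (1,7)
Step 2: enter (1,7), '.' pass, move left to (1,6)
Step 3: enter (1,6), '.' pass, move left to (1,5)
Step 4: enter (1,5), '.' pass, move left to (1,4)
Step 5: enter (1,4), '.' pass, move left to (1,3)
Step 6: enter (1,3), '.' pass, move left to (1,2)
Step 7: enter (1,2), '.' pass, move left to (1,1)
Step 8: enter (1,1), '.' pass, move left to (1,0)
Step 9: enter (1,0), '/' deflects left->down, move down to (2,0)
Step 10: enter (2,0), '.' pass, move down to (3,0)
Step 11: enter (3,0), '.' pass, move down to (4,0)
Step 12: enter (4,0), '.' pass, move down to (5,0)
Step 13: enter (5,0), '.' pass, move down to (6,0)
Step 14: enter (6,0), '.' pass, move down to (7,0)
Step 15: enter (7,0), '.' pass, move down to (8,0)
Step 16: at (8,0) — EXIT via bottom edge, pos 0

Answer: bottom 0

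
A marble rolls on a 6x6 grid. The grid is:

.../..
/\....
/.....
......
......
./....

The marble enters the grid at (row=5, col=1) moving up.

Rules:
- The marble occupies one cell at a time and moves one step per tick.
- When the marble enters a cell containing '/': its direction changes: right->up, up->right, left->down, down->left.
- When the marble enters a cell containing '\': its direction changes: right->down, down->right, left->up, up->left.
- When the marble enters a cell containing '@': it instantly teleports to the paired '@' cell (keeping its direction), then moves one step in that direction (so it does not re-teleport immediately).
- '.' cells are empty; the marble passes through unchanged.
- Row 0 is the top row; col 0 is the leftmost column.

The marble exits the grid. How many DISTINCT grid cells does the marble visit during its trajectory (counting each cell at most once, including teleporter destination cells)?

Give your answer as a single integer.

Step 1: enter (5,1), '/' deflects up->right, move right to (5,2)
Step 2: enter (5,2), '.' pass, move right to (5,3)
Step 3: enter (5,3), '.' pass, move right to (5,4)
Step 4: enter (5,4), '.' pass, move right to (5,5)
Step 5: enter (5,5), '.' pass, move right to (5,6)
Step 6: at (5,6) — EXIT via right edge, pos 5
Distinct cells visited: 5 (path length 5)

Answer: 5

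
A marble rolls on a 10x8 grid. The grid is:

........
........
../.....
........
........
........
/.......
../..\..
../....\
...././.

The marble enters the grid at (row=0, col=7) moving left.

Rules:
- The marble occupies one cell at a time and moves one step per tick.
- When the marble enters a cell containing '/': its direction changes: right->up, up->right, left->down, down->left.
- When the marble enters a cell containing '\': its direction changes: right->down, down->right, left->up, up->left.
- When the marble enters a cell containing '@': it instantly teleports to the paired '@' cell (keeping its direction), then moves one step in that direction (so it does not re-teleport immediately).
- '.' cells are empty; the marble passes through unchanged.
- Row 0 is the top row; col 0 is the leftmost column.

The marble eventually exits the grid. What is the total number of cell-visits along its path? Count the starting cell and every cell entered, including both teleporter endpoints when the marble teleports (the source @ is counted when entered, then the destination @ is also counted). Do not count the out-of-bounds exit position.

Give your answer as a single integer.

Step 1: enter (0,7), '.' pass, move left to (0,6)
Step 2: enter (0,6), '.' pass, move left to (0,5)
Step 3: enter (0,5), '.' pass, move left to (0,4)
Step 4: enter (0,4), '.' pass, move left to (0,3)
Step 5: enter (0,3), '.' pass, move left to (0,2)
Step 6: enter (0,2), '.' pass, move left to (0,1)
Step 7: enter (0,1), '.' pass, move left to (0,0)
Step 8: enter (0,0), '.' pass, move left to (0,-1)
Step 9: at (0,-1) — EXIT via left edge, pos 0
Path length (cell visits): 8

Answer: 8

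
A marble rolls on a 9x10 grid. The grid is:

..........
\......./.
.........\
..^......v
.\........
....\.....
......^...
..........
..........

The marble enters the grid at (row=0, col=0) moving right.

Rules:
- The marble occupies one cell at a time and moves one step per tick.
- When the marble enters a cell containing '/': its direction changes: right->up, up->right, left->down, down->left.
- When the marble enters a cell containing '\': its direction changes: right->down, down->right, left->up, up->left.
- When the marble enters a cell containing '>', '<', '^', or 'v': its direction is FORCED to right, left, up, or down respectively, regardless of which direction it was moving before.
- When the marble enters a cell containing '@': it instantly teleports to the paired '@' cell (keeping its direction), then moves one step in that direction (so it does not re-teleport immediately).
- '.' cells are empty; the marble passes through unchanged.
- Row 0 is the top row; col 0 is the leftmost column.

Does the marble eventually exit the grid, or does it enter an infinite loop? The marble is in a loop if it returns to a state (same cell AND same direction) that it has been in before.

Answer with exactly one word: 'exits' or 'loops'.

Answer: exits

Derivation:
Step 1: enter (0,0), '.' pass, move right to (0,1)
Step 2: enter (0,1), '.' pass, move right to (0,2)
Step 3: enter (0,2), '.' pass, move right to (0,3)
Step 4: enter (0,3), '.' pass, move right to (0,4)
Step 5: enter (0,4), '.' pass, move right to (0,5)
Step 6: enter (0,5), '.' pass, move right to (0,6)
Step 7: enter (0,6), '.' pass, move right to (0,7)
Step 8: enter (0,7), '.' pass, move right to (0,8)
Step 9: enter (0,8), '.' pass, move right to (0,9)
Step 10: enter (0,9), '.' pass, move right to (0,10)
Step 11: at (0,10) — EXIT via right edge, pos 0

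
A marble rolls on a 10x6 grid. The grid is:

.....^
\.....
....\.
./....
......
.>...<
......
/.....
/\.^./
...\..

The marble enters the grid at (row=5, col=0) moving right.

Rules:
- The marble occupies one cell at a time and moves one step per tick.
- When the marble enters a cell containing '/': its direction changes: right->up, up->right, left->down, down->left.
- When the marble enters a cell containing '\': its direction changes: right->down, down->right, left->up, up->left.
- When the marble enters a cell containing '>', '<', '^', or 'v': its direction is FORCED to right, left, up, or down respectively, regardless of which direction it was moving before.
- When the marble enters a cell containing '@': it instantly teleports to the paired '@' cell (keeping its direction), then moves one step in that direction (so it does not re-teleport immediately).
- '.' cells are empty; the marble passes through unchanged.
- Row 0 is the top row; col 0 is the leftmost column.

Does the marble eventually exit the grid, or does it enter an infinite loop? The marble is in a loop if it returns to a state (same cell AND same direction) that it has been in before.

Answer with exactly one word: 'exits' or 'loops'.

Answer: loops

Derivation:
Step 1: enter (5,0), '.' pass, move right to (5,1)
Step 2: enter (5,1), '>' forces right->right, move right to (5,2)
Step 3: enter (5,2), '.' pass, move right to (5,3)
Step 4: enter (5,3), '.' pass, move right to (5,4)
Step 5: enter (5,4), '.' pass, move right to (5,5)
Step 6: enter (5,5), '<' forces right->left, move left to (5,4)
Step 7: enter (5,4), '.' pass, move left to (5,3)
Step 8: enter (5,3), '.' pass, move left to (5,2)
Step 9: enter (5,2), '.' pass, move left to (5,1)
Step 10: enter (5,1), '>' forces left->right, move right to (5,2)
Step 11: at (5,2) dir=right — LOOP DETECTED (seen before)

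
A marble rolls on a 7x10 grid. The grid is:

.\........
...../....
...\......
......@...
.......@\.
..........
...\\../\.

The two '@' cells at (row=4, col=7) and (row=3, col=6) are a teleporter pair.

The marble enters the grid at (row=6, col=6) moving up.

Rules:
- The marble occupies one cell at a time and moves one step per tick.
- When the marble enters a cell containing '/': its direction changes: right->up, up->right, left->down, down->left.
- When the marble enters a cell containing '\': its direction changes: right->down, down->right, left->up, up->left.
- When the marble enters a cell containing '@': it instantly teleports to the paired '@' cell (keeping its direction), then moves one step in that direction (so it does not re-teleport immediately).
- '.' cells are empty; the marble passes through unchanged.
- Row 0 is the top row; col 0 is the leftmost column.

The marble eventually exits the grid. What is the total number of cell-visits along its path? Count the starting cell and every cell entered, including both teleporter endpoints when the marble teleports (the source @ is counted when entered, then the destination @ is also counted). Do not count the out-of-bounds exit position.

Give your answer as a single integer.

Step 1: enter (6,6), '.' pass, move up to (5,6)
Step 2: enter (5,6), '.' pass, move up to (4,6)
Step 3: enter (4,6), '.' pass, move up to (3,6)
Step 4: enter (3,6), '@' teleport (3,6)->(4,7), also enter (4,7), move up to (3,7)
Step 5: enter (3,7), '.' pass, move up to (2,7)
Step 6: enter (2,7), '.' pass, move up to (1,7)
Step 7: enter (1,7), '.' pass, move up to (0,7)
Step 8: enter (0,7), '.' pass, move up to (-1,7)
Step 9: at (-1,7) — EXIT via top edge, pos 7
Path length (cell visits): 9

Answer: 9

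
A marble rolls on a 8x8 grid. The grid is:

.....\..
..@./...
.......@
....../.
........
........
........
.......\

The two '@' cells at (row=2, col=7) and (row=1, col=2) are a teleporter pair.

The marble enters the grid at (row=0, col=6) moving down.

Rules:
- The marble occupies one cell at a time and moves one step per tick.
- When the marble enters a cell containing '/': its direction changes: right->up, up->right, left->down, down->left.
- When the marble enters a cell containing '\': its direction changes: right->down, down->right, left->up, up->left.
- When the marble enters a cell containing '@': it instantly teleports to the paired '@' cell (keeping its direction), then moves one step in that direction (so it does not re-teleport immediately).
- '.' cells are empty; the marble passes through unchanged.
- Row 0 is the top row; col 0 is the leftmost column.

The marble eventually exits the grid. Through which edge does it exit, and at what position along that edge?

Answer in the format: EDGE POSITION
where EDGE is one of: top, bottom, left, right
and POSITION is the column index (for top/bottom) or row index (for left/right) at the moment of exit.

Answer: left 3

Derivation:
Step 1: enter (0,6), '.' pass, move down to (1,6)
Step 2: enter (1,6), '.' pass, move down to (2,6)
Step 3: enter (2,6), '.' pass, move down to (3,6)
Step 4: enter (3,6), '/' deflects down->left, move left to (3,5)
Step 5: enter (3,5), '.' pass, move left to (3,4)
Step 6: enter (3,4), '.' pass, move left to (3,3)
Step 7: enter (3,3), '.' pass, move left to (3,2)
Step 8: enter (3,2), '.' pass, move left to (3,1)
Step 9: enter (3,1), '.' pass, move left to (3,0)
Step 10: enter (3,0), '.' pass, move left to (3,-1)
Step 11: at (3,-1) — EXIT via left edge, pos 3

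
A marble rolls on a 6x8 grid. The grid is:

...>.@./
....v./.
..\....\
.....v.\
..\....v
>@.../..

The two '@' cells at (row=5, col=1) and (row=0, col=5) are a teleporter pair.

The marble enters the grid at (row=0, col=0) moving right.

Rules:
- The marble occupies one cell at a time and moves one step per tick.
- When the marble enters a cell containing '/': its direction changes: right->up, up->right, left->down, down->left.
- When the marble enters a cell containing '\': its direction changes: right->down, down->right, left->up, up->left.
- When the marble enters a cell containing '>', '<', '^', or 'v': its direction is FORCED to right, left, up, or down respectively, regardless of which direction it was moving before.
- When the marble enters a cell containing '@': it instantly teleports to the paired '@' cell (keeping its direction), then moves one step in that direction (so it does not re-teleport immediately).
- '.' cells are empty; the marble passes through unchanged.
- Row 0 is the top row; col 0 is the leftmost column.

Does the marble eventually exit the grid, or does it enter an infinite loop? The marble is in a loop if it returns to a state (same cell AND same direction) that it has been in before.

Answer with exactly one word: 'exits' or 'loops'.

Step 1: enter (0,0), '.' pass, move right to (0,1)
Step 2: enter (0,1), '.' pass, move right to (0,2)
Step 3: enter (0,2), '.' pass, move right to (0,3)
Step 4: enter (0,3), '>' forces right->right, move right to (0,4)
Step 5: enter (0,4), '.' pass, move right to (0,5)
Step 6: enter (0,5), '@' teleport (0,5)->(5,1), also enter (5,1), move right to (5,2)
Step 7: enter (5,2), '.' pass, move right to (5,3)
Step 8: enter (5,3), '.' pass, move right to (5,4)
Step 9: enter (5,4), '.' pass, move right to (5,5)
Step 10: enter (5,5), '/' deflects right->up, move up to (4,5)
Step 11: enter (4,5), '.' pass, move up to (3,5)
Step 12: enter (3,5), 'v' forces up->down, move down to (4,5)
Step 13: enter (4,5), '.' pass, move down to (5,5)
Step 14: enter (5,5), '/' deflects down->left, move left to (5,4)
Step 15: enter (5,4), '.' pass, move left to (5,3)
Step 16: enter (5,3), '.' pass, move left to (5,2)
Step 17: enter (5,2), '.' pass, move left to (5,1)
Step 18: enter (5,1), '@' teleport (5,1)->(0,5), also enter (0,5), move left to (0,4)
Step 19: enter (0,4), '.' pass, move left to (0,3)
Step 20: enter (0,3), '>' forces left->right, move right to (0,4)
Step 21: at (0,4) dir=right — LOOP DETECTED (seen before)

Answer: loops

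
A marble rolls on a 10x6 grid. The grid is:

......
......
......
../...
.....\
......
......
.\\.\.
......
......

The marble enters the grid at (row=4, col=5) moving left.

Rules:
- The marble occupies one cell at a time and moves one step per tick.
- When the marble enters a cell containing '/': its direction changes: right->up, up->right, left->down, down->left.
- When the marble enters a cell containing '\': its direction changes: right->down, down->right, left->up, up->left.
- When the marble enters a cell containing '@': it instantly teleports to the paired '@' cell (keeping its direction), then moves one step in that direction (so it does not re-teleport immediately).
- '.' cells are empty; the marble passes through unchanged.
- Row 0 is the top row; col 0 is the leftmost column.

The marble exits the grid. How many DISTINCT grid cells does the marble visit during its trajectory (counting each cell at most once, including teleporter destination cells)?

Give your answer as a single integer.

Step 1: enter (4,5), '\' deflects left->up, move up to (3,5)
Step 2: enter (3,5), '.' pass, move up to (2,5)
Step 3: enter (2,5), '.' pass, move up to (1,5)
Step 4: enter (1,5), '.' pass, move up to (0,5)
Step 5: enter (0,5), '.' pass, move up to (-1,5)
Step 6: at (-1,5) — EXIT via top edge, pos 5
Distinct cells visited: 5 (path length 5)

Answer: 5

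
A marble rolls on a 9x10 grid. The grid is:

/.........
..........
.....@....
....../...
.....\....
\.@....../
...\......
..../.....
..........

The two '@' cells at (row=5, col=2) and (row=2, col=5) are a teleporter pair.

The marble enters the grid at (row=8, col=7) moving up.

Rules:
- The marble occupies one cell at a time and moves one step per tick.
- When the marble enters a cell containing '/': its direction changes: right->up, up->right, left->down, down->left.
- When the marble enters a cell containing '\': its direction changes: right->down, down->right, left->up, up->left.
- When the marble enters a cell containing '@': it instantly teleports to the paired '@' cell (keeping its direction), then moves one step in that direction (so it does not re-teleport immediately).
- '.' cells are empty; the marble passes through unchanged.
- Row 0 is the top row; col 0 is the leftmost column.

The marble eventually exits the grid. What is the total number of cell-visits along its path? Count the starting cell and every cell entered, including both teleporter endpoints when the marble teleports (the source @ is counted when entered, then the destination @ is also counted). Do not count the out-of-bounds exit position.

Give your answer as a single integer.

Step 1: enter (8,7), '.' pass, move up to (7,7)
Step 2: enter (7,7), '.' pass, move up to (6,7)
Step 3: enter (6,7), '.' pass, move up to (5,7)
Step 4: enter (5,7), '.' pass, move up to (4,7)
Step 5: enter (4,7), '.' pass, move up to (3,7)
Step 6: enter (3,7), '.' pass, move up to (2,7)
Step 7: enter (2,7), '.' pass, move up to (1,7)
Step 8: enter (1,7), '.' pass, move up to (0,7)
Step 9: enter (0,7), '.' pass, move up to (-1,7)
Step 10: at (-1,7) — EXIT via top edge, pos 7
Path length (cell visits): 9

Answer: 9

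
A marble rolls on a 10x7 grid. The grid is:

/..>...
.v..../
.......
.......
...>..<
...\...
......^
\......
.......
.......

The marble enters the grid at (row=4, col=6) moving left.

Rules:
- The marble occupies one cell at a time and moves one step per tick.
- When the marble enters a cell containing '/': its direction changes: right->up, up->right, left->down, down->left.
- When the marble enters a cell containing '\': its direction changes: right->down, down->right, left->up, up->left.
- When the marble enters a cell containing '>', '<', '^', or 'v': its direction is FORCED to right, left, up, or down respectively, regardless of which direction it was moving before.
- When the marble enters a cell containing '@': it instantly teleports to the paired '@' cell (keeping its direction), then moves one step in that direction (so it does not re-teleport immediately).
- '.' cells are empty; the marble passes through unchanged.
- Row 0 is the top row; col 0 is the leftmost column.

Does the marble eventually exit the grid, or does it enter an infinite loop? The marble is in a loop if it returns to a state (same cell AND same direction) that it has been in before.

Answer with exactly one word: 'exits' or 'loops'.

Step 1: enter (4,6), '<' forces left->left, move left to (4,5)
Step 2: enter (4,5), '.' pass, move left to (4,4)
Step 3: enter (4,4), '.' pass, move left to (4,3)
Step 4: enter (4,3), '>' forces left->right, move right to (4,4)
Step 5: enter (4,4), '.' pass, move right to (4,5)
Step 6: enter (4,5), '.' pass, move right to (4,6)
Step 7: enter (4,6), '<' forces right->left, move left to (4,5)
Step 8: at (4,5) dir=left — LOOP DETECTED (seen before)

Answer: loops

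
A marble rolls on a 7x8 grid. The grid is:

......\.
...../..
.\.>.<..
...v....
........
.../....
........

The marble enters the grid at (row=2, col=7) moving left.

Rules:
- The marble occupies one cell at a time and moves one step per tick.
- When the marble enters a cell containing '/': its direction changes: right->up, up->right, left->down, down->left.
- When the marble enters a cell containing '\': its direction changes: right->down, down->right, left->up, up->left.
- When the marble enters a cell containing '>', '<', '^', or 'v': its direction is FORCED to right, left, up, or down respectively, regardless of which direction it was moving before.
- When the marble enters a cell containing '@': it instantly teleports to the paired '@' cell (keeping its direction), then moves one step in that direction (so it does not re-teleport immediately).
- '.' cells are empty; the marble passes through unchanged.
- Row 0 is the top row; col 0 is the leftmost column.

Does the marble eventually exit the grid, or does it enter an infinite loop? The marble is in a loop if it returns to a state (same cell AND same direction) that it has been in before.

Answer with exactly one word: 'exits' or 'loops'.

Answer: loops

Derivation:
Step 1: enter (2,7), '.' pass, move left to (2,6)
Step 2: enter (2,6), '.' pass, move left to (2,5)
Step 3: enter (2,5), '<' forces left->left, move left to (2,4)
Step 4: enter (2,4), '.' pass, move left to (2,3)
Step 5: enter (2,3), '>' forces left->right, move right to (2,4)
Step 6: enter (2,4), '.' pass, move right to (2,5)
Step 7: enter (2,5), '<' forces right->left, move left to (2,4)
Step 8: at (2,4) dir=left — LOOP DETECTED (seen before)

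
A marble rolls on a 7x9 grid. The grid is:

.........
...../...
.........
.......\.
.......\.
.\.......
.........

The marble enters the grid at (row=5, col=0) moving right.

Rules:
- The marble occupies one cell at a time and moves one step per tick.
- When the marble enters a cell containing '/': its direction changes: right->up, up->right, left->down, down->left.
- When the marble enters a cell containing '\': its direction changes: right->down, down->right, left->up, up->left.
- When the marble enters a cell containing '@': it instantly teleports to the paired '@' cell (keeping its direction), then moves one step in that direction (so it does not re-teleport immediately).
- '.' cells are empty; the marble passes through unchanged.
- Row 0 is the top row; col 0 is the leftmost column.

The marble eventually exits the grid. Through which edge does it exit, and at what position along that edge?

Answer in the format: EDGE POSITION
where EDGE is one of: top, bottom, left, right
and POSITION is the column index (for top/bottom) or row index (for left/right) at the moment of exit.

Step 1: enter (5,0), '.' pass, move right to (5,1)
Step 2: enter (5,1), '\' deflects right->down, move down to (6,1)
Step 3: enter (6,1), '.' pass, move down to (7,1)
Step 4: at (7,1) — EXIT via bottom edge, pos 1

Answer: bottom 1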